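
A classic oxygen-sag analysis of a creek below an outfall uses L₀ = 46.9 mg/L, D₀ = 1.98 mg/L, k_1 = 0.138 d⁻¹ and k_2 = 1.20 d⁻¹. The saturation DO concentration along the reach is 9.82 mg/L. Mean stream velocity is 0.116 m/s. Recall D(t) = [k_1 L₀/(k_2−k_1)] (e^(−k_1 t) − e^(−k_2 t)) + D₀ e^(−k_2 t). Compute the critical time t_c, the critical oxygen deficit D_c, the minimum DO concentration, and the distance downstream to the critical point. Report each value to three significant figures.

t_c ≈ 1.67 d; D_c ≈ 4.29 mg/L; min DO ≈ 5.53 mg/L; x_c ≈ 16.7 km

At the critical point dD/dt = 0, so k_1 L₀ e^(−k_1 t) = k_2 D. Substituting D(t) from the Streeter–Phelps equation and solving for t gives
t_c = ln[(k_2/k_1)(1 − D₀(k_2−k_1)/(k_1 L₀))] / (k_2−k_1).
Here k_2−k_1 = 1.062 d⁻¹ and 1 − D₀(k_2−k_1)/(k_1 L₀) = 1 − 1.98×1.062/(0.138×46.9) = 0.6751, so
t_c = ln(8.696 × 0.6751) / 1.062 = 1.770 / 1.062 = 1.667 d.
D_c = (k_1/k_2) L₀ e^(−k_1 t_c) = (0.138/1.20) × 46.9 × e^(−0.138×1.667) = 0.1150 × 46.9 × 0.7945 = 4.285 mg/L.
Minimum DO = C_s − D_c = 9.82 − 4.285 = 5.535 mg/L.
x_c = v t_c = 0.116 m/s × 1.667 d × 86400 s/d = 16700 m ≈ 16.7 km.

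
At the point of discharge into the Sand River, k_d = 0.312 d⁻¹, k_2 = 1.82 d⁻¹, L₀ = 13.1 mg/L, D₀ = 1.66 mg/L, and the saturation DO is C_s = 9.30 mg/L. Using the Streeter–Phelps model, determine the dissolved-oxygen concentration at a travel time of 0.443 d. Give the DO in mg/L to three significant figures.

DO ≈ 7.41 mg/L

k_d L₀/(k_2−k_d) = 0.312×13.1/(1.82−0.312) = 4.087/1.508 = 2.710 mg/L.
e^(−k_d t) = e^(−0.312×0.4430) = 0.8709; e^(−k_2 t) = e^(−1.82×0.4430) = 0.4465.
D = 2.710 × (0.8709 − 0.4465) + 1.66 × 0.4465 = 1.150 + 0.7412 = 1.891 mg/L.
DO = C_s − D = 9.30 − 1.891 = 7.409 mg/L.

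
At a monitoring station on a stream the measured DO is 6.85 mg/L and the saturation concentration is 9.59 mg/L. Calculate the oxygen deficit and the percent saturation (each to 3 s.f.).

D = C_s − C = 9.59 − 6.85 = 2.74 mg/L.
% saturation = 6.85/9.59 × 100 = 71.4 %.

D ≈ 2.74 mg/L; 71.4 % saturation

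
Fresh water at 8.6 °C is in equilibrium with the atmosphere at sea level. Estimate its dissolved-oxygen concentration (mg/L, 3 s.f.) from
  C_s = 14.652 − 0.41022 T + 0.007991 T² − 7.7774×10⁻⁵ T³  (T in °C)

C_s = 14.652 − 0.41022×8.6 + 0.007991×8.6² − 7.7774×10⁻⁵×8.6³ = 11.67 mg/L.

C_s ≈ 11.7 mg/L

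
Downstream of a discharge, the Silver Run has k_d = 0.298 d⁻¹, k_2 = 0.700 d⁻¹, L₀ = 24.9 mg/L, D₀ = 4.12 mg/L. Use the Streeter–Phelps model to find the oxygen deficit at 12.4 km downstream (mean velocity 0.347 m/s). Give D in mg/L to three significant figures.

D ≈ 5.58 mg/L

Travel time t = x/v = 12.4 km / (0.347 m/s) = 12400 m / 0.347 m/s = 35730 s = 0.4136 d.
k_d L₀/(k_2−k_d) = 0.298×24.9/(0.700−0.298) = 7.420/0.4020 = 18.46 mg/L.
e^(−k_d t) = e^(−0.298×0.4136) = 0.8840; e^(−k_2 t) = e^(−0.700×0.4136) = 0.7486.
D = 18.46 × (0.8840 − 0.7486) + 4.12 × 0.7486 = 2.500 + 3.084 = 5.584 mg/L.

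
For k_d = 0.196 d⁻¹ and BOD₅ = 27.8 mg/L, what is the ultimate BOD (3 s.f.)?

BOD₅ = L₀(1 − e^(−5k_d)) ⇒ L₀ = BOD₅ / (1 − e^(−5×0.196))
= 27.8 / (1 − 0.3753) = 27.8 / 0.6247 = 44.50 mg/L.

L₀ ≈ 44.5 mg/L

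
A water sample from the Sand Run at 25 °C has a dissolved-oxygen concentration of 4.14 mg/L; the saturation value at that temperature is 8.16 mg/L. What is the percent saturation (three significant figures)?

50.7 % saturation

% saturation = C/C_s × 100 = 4.14/8.16 × 100 = 50.7 %.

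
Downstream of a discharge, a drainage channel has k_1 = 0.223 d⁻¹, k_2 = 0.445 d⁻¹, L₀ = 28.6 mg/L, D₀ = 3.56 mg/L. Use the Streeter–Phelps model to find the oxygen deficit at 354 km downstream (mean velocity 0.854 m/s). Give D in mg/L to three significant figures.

D ≈ 6.88 mg/L

Travel time t = x/v = 354 km / (0.854 m/s) = 354000 m / 0.854 m/s = 414500 s = 4.798 d.
k_1 L₀/(k_2−k_1) = 0.223×28.6/(0.445−0.223) = 6.378/0.2220 = 28.73 mg/L.
e^(−k_1 t) = e^(−0.223×4.798) = 0.3430; e^(−k_2 t) = e^(−0.445×4.798) = 0.1182.
D = 28.73 × (0.3430 − 0.1182) + 3.56 × 0.1182 = 6.458 + 0.4210 = 6.879 mg/L.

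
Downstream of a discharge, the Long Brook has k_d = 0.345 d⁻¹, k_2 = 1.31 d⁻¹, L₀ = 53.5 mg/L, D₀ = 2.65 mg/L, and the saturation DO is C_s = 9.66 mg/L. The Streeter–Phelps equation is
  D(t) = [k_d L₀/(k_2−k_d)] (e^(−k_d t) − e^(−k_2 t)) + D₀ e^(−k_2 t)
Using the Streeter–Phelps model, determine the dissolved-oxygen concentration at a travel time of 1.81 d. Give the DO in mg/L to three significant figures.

k_d L₀/(k_2−k_d) = 0.345×53.5/(1.31−0.345) = 18.46/0.9650 = 19.13 mg/L.
e^(−k_d t) = e^(−0.345×1.810) = 0.5356; e^(−k_2 t) = e^(−1.31×1.810) = 0.09338.
D = 19.13 × (0.5356 − 0.09338) + 2.65 × 0.09338 = 8.458 + 0.2475 = 8.705 mg/L.
DO = C_s − D = 9.66 − 8.705 = 0.9550 mg/L.

DO ≈ 0.955 mg/L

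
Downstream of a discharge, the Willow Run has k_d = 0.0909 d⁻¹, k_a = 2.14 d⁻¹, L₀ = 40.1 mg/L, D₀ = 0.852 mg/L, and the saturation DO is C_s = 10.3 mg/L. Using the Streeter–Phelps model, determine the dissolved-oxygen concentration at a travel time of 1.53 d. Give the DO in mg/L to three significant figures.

k_d L₀/(k_a−k_d) = 0.0909×40.1/(2.14−0.0909) = 3.645/2.049 = 1.779 mg/L.
e^(−k_d t) = e^(−0.0909×1.530) = 0.8702; e^(−k_a t) = e^(−2.14×1.530) = 0.03785.
D = 1.779 × (0.8702 − 0.03785) + 0.852 × 0.03785 = 1.481 + 0.03225 = 1.513 mg/L.
DO = C_s − D = 10.3 − 1.513 = 8.787 mg/L.

DO ≈ 8.79 mg/L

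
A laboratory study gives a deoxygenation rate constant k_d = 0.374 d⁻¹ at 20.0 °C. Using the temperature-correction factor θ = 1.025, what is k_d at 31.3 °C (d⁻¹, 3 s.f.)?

k_d(T₂) = k_d(T₁) · θ^(T₂−T₁) = 0.374 × 1.025^(31.3−20.0)
= 0.374 × 1.025^11.3 = 0.374 × 1.322 = 0.4944 d⁻¹.

k_d ≈ 0.494 d⁻¹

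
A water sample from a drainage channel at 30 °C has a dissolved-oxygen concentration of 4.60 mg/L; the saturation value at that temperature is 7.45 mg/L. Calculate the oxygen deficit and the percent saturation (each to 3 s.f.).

D = C_s − C = 7.45 − 4.60 = 2.85 mg/L.
% saturation = 4.60/7.45 × 100 = 61.7 %.

D ≈ 2.85 mg/L; 61.7 % saturation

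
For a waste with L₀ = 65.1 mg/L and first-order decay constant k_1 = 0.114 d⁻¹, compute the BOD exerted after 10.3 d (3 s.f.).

y_t = L₀(1 − e^(−k_1 t)) = 65.1 × (1 − e^(−0.114×10.3))
= 65.1 × (1 − 0.3091) = 65.1 × 0.6909 = 44.98 mg/L.

y ≈ 45.0 mg/L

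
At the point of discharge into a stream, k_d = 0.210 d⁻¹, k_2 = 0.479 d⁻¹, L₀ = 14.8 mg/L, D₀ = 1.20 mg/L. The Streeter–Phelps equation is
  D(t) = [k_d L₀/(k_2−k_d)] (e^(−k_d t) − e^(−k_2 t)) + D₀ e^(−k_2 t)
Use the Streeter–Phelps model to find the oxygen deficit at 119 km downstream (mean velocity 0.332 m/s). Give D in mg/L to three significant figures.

D ≈ 3.42 mg/L

Travel time t = x/v = 119 km / (0.332 m/s) = 119000 m / 0.332 m/s = 358400 s = 4.149 d.
k_d L₀/(k_2−k_d) = 0.210×14.8/(0.479−0.210) = 3.108/0.2690 = 11.55 mg/L.
e^(−k_d t) = e^(−0.210×4.149) = 0.4185; e^(−k_2 t) = e^(−0.479×4.149) = 0.1371.
D = 11.55 × (0.4185 − 0.1371) + 1.20 × 0.1371 = 3.251 + 0.1645 = 3.415 mg/L.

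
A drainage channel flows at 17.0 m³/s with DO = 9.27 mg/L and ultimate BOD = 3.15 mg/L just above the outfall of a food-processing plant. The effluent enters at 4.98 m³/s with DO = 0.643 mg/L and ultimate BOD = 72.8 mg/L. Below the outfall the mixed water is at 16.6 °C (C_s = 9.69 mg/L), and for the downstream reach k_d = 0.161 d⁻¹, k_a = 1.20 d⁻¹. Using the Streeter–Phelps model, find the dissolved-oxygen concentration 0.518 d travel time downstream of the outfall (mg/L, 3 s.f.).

DO ≈ 7.29 mg/L

Mixed DO = (17.0×9.27 + 4.98×0.643)/(17.0+4.98) = 160.8/21.98 = 7.315 mg/L.
Mixed L₀ = (17.0×3.15 + 4.98×72.8)/(21.98) = 416.1/21.98 = 18.93 mg/L.
Initial deficit D₀ = C_s − DO₀ = 9.69 − 7.315 = 2.375 mg/L.
D(0.518) = [0.161×18.93/(1.20−0.161)](e^(−0.161×0.518) − e^(−1.20×0.518)) + 2.375 e^(−1.20×0.518)
= 2.933 × (0.9200 − 0.5371) + 2.375 × 0.5371 = 2.399 mg/L.
DO = 9.69 − 2.399 = 7.291 mg/L.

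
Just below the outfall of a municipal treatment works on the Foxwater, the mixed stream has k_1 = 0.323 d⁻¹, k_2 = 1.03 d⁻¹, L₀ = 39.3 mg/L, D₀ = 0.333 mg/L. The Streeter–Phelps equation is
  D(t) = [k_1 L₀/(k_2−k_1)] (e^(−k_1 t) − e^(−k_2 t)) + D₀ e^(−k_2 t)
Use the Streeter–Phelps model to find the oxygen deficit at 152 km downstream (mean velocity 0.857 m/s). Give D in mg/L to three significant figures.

Travel time t = x/v = 152 km / (0.857 m/s) = 152000 m / 0.857 m/s = 177400 s = 2.053 d.
k_1 L₀/(k_2−k_1) = 0.323×39.3/(1.03−0.323) = 12.69/0.7070 = 17.95 mg/L.
e^(−k_1 t) = e^(−0.323×2.053) = 0.5153; e^(−k_2 t) = e^(−1.03×2.053) = 0.1207.
D = 17.95 × (0.5153 − 0.1207) + 0.333 × 0.1207 = 7.084 + 0.04020 = 7.124 mg/L.

D ≈ 7.12 mg/L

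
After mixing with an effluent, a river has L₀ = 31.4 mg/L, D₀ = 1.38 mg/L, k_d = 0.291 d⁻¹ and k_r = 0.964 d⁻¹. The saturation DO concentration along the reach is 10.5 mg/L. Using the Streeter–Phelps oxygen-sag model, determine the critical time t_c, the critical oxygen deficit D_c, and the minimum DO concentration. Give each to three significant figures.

t_c ≈ 1.62 d; D_c ≈ 5.91 mg/L; min DO ≈ 4.59 mg/L

At the critical point dD/dt = 0, so k_d L₀ e^(−k_d t) = k_r D. Substituting D(t) from the Streeter–Phelps equation and solving for t gives
t_c = ln[(k_r/k_d)(1 − D₀(k_r−k_d)/(k_d L₀))] / (k_r−k_d).
Here k_r−k_d = 0.6730 d⁻¹ and 1 − D₀(k_r−k_d)/(k_d L₀) = 1 − 1.38×0.6730/(0.291×31.4) = 0.8984, so
t_c = ln(3.313 × 0.8984) / 0.6730 = 1.091 / 0.6730 = 1.620 d.
D_c = (k_d/k_r) L₀ e^(−k_d t_c) = (0.291/0.964) × 31.4 × e^(−0.291×1.620) = 0.3019 × 31.4 × 0.6240 = 5.915 mg/L.
Minimum DO = C_s − D_c = 10.5 − 5.915 = 4.585 mg/L.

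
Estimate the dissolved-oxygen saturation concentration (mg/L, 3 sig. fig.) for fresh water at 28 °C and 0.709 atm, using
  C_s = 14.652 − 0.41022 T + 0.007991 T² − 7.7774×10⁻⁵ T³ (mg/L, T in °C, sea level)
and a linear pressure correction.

C_s ≈ 5.48 mg/L

At sea level: C_s = 14.652 − 0.41022×28 + 0.007991×28² − 7.7774×10⁻⁵×28³ = 7.723 mg/L.
Pressure correction: C_s' = 7.723 × 0.709 = 5.476 mg/L.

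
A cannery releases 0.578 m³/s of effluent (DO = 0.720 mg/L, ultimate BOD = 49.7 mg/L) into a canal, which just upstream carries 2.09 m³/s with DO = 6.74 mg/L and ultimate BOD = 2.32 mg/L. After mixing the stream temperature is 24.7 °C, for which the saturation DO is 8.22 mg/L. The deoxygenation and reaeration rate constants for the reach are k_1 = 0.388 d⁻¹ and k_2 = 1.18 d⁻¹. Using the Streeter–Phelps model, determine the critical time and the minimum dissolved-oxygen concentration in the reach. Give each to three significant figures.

Mixed DO = (2.09×6.74 + 0.578×0.720)/(2.09+0.578) = 14.50/2.668 = 5.436 mg/L.
Mixed L₀ = (2.09×2.32 + 0.578×49.7)/(2.668) = 33.58/2.668 = 12.58 mg/L.
Initial deficit D₀ = C_s − DO₀ = 8.22 − 5.436 = 2.784 mg/L.
t_c = (1/0.7920) ln[(1.18/0.388)(1 − 2.784×0.7920/(0.388×12.58))] = 1.263 × ln(1.668) = 0.6458 d.
D_c = (0.388/1.18) × 12.58 × e^(−0.388×0.6458) = 0.3288 × 12.58 × 0.7783 = 3.221 mg/L.
Minimum DO = 8.22 − 3.221 = 4.999 mg/L.

t_c ≈ 0.646 d; minimum DO ≈ 5.00 mg/L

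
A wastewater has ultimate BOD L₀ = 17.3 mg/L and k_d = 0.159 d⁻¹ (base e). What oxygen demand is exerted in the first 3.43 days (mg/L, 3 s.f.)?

y ≈ 7.27 mg/L

y_t = L₀(1 − e^(−k_d t)) = 17.3 × (1 − e^(−0.159×3.43))
= 17.3 × (1 − 0.5796) = 17.3 × 0.4204 = 7.272 mg/L.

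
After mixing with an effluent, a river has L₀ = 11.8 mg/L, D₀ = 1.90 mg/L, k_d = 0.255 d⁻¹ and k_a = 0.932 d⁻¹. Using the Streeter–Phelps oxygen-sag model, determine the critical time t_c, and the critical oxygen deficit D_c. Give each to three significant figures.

With k_a/k_d = 3.655 and 1 − D₀(k_a−k_d)/(k_d L₀) = 0.5725,
t_c = ln(3.655 × 0.5725) / (0.932 − 0.255) = ln(2.092) / 0.6770 = 0.7384/0.6770 = 1.091 d.
L(t_c) = L₀ e^(−k_d t_c) = 11.8 × 0.7572 = 8.935 mg/L, and at the critical point k_a D_c = k_d L, so D_c = (0.255/0.932) × 8.935 = 2.445 mg/L.

t_c ≈ 1.09 d; D_c ≈ 2.44 mg/L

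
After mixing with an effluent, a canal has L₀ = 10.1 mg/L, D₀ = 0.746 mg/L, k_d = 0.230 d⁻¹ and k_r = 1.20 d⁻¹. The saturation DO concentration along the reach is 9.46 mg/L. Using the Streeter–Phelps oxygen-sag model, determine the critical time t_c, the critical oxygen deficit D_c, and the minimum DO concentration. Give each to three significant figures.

t_c ≈ 1.32 d; D_c ≈ 1.43 mg/L; min DO ≈ 8.03 mg/L

With k_r/k_d = 5.217 and 1 − D₀(k_r−k_d)/(k_d L₀) = 0.6885,
t_c = ln(5.217 × 0.6885) / (1.20 − 0.230) = ln(3.592) / 0.9700 = 1.279/0.9700 = 1.318 d.
D_c = (k_d/k_r) L₀ e^(−k_d t_c) = (0.230/1.20) × 10.1 × e^(−0.230×1.318) = 0.1917 × 10.1 × 0.7384 = 1.430 mg/L.
Minimum DO = C_s − D_c = 9.46 − 1.430 = 8.030 mg/L.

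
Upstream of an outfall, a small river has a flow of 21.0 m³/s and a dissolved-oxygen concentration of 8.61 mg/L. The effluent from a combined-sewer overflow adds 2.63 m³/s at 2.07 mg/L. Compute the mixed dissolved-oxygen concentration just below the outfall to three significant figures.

Flow-weighted mixing: C = (Q_r C_r + Q_w C_w)/(Q_r + Q_w)
= (21.0×8.61 + 2.63×2.07)/(21.0 + 2.63) = 186.3/23.63 = 7.882 mg/L.

7.88 mg/L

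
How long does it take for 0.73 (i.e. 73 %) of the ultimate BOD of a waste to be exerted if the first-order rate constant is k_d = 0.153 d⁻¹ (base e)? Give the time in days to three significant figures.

t ≈ 8.56 d

y/L₀ = 1 − e^(−k_d t) = 0.73 ⇒ e^(−k_d t) = 0.270
t = −ln(0.270) / 0.153 = 1.309 / 0.153 = 8.558 d.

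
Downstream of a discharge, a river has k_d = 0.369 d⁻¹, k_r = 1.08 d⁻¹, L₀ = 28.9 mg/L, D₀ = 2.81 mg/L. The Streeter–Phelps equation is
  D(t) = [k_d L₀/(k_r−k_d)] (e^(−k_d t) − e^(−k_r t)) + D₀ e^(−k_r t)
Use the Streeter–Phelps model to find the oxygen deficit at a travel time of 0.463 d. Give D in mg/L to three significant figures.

k_d L₀/(k_r−k_d) = 0.369×28.9/(1.08−0.369) = 10.66/0.7110 = 15.00 mg/L.
e^(−k_d t) = e^(−0.369×0.4630) = 0.8430; e^(−k_r t) = e^(−1.08×0.4630) = 0.6065.
D = 15.00 × (0.8430 − 0.6065) + 2.81 × 0.6065 = 3.546 + 1.704 = 5.251 mg/L.

D ≈ 5.25 mg/L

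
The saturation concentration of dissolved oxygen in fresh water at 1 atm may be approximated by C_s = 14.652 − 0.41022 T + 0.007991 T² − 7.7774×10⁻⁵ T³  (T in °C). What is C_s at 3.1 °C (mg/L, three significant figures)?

C_s ≈ 13.5 mg/L

C_s = 14.652 − 0.41022×3.1 + 0.007991×3.1² − 7.7774×10⁻⁵×3.1³ = 13.45 mg/L.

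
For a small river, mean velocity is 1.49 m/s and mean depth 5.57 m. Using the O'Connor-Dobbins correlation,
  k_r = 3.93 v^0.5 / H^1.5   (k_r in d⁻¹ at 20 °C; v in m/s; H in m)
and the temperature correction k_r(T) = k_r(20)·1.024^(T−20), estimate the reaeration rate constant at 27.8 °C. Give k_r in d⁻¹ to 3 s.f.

k_r(20) = 3.93 × 1.49^0.5 / 5.57^1.5 = 3.93 × 1.221 / 13.15 = 0.3649 d⁻¹.
k_r(27.8) = 0.3649 × 1.024^(27.8−20) = 0.3649 × 1.203 = 0.4391 d⁻¹.

k_r ≈ 0.439 d⁻¹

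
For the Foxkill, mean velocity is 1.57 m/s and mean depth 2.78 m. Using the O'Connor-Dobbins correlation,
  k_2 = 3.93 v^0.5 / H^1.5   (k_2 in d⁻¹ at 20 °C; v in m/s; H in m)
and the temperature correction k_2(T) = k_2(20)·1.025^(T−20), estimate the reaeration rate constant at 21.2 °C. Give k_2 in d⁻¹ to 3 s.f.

k_2 ≈ 1.09 d⁻¹

k_2(20) = 3.93 × 1.57^0.5 / 2.78^1.5 = 3.93 × 1.253 / 4.635 = 1.062 d⁻¹.
k_2(21.2) = 1.062 × 1.025^(21.2−20) = 1.062 × 1.030 = 1.094 d⁻¹.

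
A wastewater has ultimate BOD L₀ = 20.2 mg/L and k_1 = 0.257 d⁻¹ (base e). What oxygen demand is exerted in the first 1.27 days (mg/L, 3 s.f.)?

y_t = L₀(1 − e^(−k_1 t)) = 20.2 × (1 − e^(−0.257×1.27))
= 20.2 × (1 − 0.7215) = 20.2 × 0.2785 = 5.625 mg/L.

y ≈ 5.63 mg/L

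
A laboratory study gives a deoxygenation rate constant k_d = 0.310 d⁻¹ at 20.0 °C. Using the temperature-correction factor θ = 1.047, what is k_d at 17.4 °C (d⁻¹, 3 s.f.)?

k_d(T₂) = k_d(T₁) · θ^(T₂−T₁) = 0.310 × 1.047^(17.4−20.0)
= 0.310 × 1.047^-2.60 = 0.310 × 0.8874 = 0.2751 d⁻¹.

k_d ≈ 0.275 d⁻¹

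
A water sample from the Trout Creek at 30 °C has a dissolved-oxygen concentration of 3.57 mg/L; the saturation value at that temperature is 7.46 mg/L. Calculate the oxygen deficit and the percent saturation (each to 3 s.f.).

D ≈ 3.89 mg/L; 47.9 % saturation

D = C_s − C = 7.46 − 3.57 = 3.89 mg/L.
% saturation = 3.57/7.46 × 100 = 47.9 %.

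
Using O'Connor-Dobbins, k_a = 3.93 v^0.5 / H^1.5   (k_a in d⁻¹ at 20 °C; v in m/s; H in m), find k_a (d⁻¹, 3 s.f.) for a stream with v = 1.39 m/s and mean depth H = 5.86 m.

k_a ≈ 0.327 d⁻¹

k_a = 3.93 × 1.39^0.5 / 5.86^1.5 = 3.93 × 1.179 / 14.19 = 0.3266 d⁻¹.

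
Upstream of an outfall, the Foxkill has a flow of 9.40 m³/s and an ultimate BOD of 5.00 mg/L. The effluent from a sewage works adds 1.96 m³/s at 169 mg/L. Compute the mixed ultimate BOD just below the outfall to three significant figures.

33.3 mg/L

Flow-weighted mixing: C = (Q_r C_r + Q_w C_w)/(Q_r + Q_w)
= (9.40×5.00 + 1.96×169)/(9.40 + 1.96) = 378.2/11.36 = 33.30 mg/L.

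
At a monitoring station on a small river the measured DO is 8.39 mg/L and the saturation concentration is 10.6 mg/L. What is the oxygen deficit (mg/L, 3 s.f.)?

D = C_s − C = 10.6 − 8.39 = 2.21 mg/L.

D ≈ 2.21 mg/L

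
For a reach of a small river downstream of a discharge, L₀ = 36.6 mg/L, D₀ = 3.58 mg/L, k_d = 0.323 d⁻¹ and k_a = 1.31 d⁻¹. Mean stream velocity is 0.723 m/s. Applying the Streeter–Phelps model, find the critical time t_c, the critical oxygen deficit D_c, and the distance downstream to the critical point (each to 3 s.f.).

With k_a/k_d = 4.056 and 1 − D₀(k_a−k_d)/(k_d L₀) = 0.7011,
t_c = ln(4.056 × 0.7011) / (1.31 − 0.323) = ln(2.843) / 0.9870 = 1.045/0.9870 = 1.059 d.
L(t_c) = L₀ e^(−k_d t_c) = 36.6 × 0.7104 = 26.00 mg/L, and at the critical point k_a D_c = k_d L, so D_c = (0.323/1.31) × 26.00 = 6.410 mg/L.
x_c = v t_c = 0.723 m/s × 1.059 d × 86400 s/d = 66140 m ≈ 66.1 km.

t_c ≈ 1.06 d; D_c ≈ 6.41 mg/L; x_c ≈ 66.1 km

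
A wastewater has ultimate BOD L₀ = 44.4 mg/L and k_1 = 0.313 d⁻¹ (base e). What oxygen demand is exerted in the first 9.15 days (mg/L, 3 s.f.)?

y ≈ 41.9 mg/L

y_t = L₀(1 − e^(−k_1 t)) = 44.4 × (1 − e^(−0.313×9.15))
= 44.4 × (1 − 0.05704) = 44.4 × 0.9430 = 41.87 mg/L.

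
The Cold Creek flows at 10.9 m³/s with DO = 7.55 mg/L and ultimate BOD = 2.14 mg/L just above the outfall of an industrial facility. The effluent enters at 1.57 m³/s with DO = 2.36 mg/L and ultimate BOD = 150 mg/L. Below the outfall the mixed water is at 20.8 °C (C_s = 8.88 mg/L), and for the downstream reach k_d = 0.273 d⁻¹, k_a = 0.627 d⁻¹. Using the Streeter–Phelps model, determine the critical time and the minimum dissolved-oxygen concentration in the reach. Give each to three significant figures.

t_c ≈ 1.98 d; minimum DO ≈ 3.61 mg/L

Mixed DO = (10.9×7.55 + 1.57×2.36)/(10.9+1.57) = 86.00/12.47 = 6.897 mg/L.
Mixed L₀ = (10.9×2.14 + 1.57×150)/(12.47) = 258.8/12.47 = 20.76 mg/L.
Initial deficit D₀ = C_s − DO₀ = 8.88 − 6.897 = 1.983 mg/L.
t_c = (1/0.3540) ln[(0.627/0.273)(1 − 1.983×0.3540/(0.273×20.76))] = 2.825 × ln(2.012) = 1.975 d.
D_c = (0.273/0.627) × 20.76 × e^(−0.273×1.975) = 0.4354 × 20.76 × 0.5832 = 5.271 mg/L.
Minimum DO = 8.88 − 5.271 = 3.609 mg/L.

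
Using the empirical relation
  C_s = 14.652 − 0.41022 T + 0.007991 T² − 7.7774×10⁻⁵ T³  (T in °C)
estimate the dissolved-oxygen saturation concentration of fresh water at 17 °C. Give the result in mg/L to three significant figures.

C_s ≈ 9.61 mg/L

C_s = 14.652 − 0.41022×17 + 0.007991×17² − 7.7774×10⁻⁵×17³ = 9.606 mg/L.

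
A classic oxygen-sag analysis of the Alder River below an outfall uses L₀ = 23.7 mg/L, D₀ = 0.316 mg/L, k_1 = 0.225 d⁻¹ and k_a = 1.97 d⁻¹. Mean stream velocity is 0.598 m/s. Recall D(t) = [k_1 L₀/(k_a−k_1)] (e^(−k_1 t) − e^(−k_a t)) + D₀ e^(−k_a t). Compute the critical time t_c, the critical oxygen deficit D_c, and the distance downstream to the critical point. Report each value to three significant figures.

t_c ≈ 1.18 d; D_c ≈ 2.08 mg/L; x_c ≈ 61.0 km

With k_a/k_1 = 8.756 and 1 − D₀(k_a−k_1)/(k_1 L₀) = 0.8966,
t_c = ln(8.756 × 0.8966) / (1.97 − 0.225) = ln(7.850) / 1.745 = 2.061/1.745 = 1.181 d.
L(t_c) = L₀ e^(−k_1 t_c) = 23.7 × 0.7667 = 18.17 mg/L, and at the critical point k_a D_c = k_1 L, so D_c = (0.225/1.97) × 18.17 = 2.075 mg/L.
x_c = v t_c = 0.598 m/s × 1.181 d × 86400 s/d = 61010 m ≈ 61.0 km.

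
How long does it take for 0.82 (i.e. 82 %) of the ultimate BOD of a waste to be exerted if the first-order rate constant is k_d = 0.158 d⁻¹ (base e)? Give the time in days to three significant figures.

t ≈ 10.9 d

y/L₀ = 1 − e^(−k_d t) = 0.82 ⇒ e^(−k_d t) = 0.180
t = −ln(0.180) / 0.158 = 1.715 / 0.158 = 10.85 d.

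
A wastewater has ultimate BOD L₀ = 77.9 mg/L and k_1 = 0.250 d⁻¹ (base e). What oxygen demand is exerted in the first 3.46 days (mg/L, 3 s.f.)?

y ≈ 45.1 mg/L

y_t = L₀(1 − e^(−k_1 t)) = 77.9 × (1 − e^(−0.250×3.46))
= 77.9 × (1 − 0.4211) = 77.9 × 0.5789 = 45.10 mg/L.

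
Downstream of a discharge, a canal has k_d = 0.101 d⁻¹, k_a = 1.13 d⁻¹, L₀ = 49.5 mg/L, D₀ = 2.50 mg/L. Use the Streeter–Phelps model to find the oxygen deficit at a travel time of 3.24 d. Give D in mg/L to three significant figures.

D ≈ 3.44 mg/L

k_d L₀/(k_a−k_d) = 0.101×49.5/(1.13−0.101) = 5.000/1.029 = 4.859 mg/L.
e^(−k_d t) = e^(−0.101×3.240) = 0.7209; e^(−k_a t) = e^(−1.13×3.240) = 0.02570.
D = 4.859 × (0.7209 − 0.02570) + 2.50 × 0.02570 = 3.378 + 0.06425 = 3.442 mg/L.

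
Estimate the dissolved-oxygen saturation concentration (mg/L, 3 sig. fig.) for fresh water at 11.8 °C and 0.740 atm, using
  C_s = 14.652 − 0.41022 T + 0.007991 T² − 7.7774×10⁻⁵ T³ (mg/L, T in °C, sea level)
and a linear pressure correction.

C_s ≈ 7.99 mg/L

At sea level: C_s = 14.652 − 0.41022×11.8 + 0.007991×11.8² − 7.7774×10⁻⁵×11.8³ = 10.80 mg/L.
Pressure correction: C_s' = 10.80 × 0.740 = 7.989 mg/L.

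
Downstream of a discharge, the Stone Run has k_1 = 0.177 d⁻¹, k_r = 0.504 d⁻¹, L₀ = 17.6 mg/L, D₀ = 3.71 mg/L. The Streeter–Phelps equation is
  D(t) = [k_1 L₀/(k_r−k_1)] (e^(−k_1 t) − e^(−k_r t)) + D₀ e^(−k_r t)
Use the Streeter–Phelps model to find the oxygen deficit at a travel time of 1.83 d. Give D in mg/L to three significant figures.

k_1 L₀/(k_r−k_1) = 0.177×17.6/(0.504−0.177) = 3.115/0.3270 = 9.527 mg/L.
e^(−k_1 t) = e^(−0.177×1.830) = 0.7233; e^(−k_r t) = e^(−0.504×1.830) = 0.3976.
D = 9.527 × (0.7233 − 0.3976) + 3.71 × 0.3976 = 3.103 + 1.475 = 4.578 mg/L.

D ≈ 4.58 mg/L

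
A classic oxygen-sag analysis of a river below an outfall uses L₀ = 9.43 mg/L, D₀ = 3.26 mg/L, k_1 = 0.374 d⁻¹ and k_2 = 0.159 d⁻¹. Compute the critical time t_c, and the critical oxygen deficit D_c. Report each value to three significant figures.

t_c ≈ 3.14 d; D_c ≈ 6.87 mg/L

At the critical point dD/dt = 0, so k_1 L₀ e^(−k_1 t) = k_2 D. Substituting D(t) from the Streeter–Phelps equation and solving for t gives
t_c = ln[(k_2/k_1)(1 − D₀(k_2−k_1)/(k_1 L₀))] / (k_2−k_1).
Here k_2−k_1 = -0.2150 d⁻¹ and 1 − D₀(k_2−k_1)/(k_1 L₀) = 1 − 3.26×-0.2150/(0.374×9.43) = 1.199, so
t_c = ln(0.4251 × 1.199) / -0.2150 = -0.6741 / -0.2150 = 3.135 d.
D_c = (k_1/k_2) L₀ e^(−k_1 t_c) = (0.374/0.159) × 9.43 × e^(−0.374×3.135) = 2.352 × 9.43 × 0.3096 = 6.866 mg/L.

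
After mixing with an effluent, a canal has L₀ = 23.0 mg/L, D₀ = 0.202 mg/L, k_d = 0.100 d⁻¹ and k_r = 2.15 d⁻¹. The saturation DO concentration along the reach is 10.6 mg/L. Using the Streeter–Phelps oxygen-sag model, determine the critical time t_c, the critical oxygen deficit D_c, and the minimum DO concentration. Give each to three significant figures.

t_c ≈ 1.40 d; D_c ≈ 0.930 mg/L; min DO ≈ 9.67 mg/L

t_c = [1/(k_r−k_d)] ln[(k_r/k_d)(1 − D₀(k_r−k_d)/(k_d L₀))]
= [1/(2.15−0.100)] ln[(2.15/0.100)(1 − 0.202×2.050/(0.100×23.0))]
= (1/2.050) ln[21.50 × 0.8200] = 0.4878 × ln(17.63) = 0.4878 × 2.870 = 1.400 d.
D_c = (k_d/k_r) L₀ e^(−k_d t_c) = (0.100/2.15) × 23.0 × e^(−0.100×1.400) = 0.04651 × 23.0 × 0.8694 = 0.9300 mg/L.
Minimum DO = C_s − D_c = 10.6 − 0.9300 = 9.670 mg/L.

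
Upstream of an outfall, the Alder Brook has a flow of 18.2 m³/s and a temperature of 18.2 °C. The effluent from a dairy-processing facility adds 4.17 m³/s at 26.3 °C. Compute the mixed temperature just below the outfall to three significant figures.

19.7 °C

Flow-weighted mixing: C = (Q_r C_r + Q_w C_w)/(Q_r + Q_w)
= (18.2×18.2 + 4.17×26.3)/(18.2 + 4.17) = 440.9/22.37 = 19.71 °C.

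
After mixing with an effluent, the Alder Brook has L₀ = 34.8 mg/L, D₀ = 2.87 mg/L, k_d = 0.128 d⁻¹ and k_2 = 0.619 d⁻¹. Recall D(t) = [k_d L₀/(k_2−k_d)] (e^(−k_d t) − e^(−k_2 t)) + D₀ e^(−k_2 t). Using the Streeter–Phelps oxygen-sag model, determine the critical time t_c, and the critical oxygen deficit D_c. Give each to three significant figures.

t_c ≈ 2.44 d; D_c ≈ 5.27 mg/L

With k_2/k_d = 4.836 and 1 − D₀(k_2−k_d)/(k_d L₀) = 0.6836,
t_c = ln(4.836 × 0.6836) / (0.619 − 0.128) = ln(3.306) / 0.4910 = 1.196/0.4910 = 2.435 d.
D_c = (k_d/k_2) L₀ e^(−k_d t_c) = (0.128/0.619) × 34.8 × e^(−0.128×2.435) = 0.2068 × 34.8 × 0.7322 = 5.269 mg/L.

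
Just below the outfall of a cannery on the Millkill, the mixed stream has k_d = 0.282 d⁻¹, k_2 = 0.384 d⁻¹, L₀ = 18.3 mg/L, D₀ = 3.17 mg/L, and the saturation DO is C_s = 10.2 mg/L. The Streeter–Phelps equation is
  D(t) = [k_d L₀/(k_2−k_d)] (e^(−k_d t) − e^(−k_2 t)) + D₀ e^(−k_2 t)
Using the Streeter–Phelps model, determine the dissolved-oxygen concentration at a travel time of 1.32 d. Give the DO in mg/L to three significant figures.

DO ≈ 3.90 mg/L

k_d L₀/(k_2−k_d) = 0.282×18.3/(0.384−0.282) = 5.161/0.1020 = 50.59 mg/L.
e^(−k_d t) = e^(−0.282×1.320) = 0.6892; e^(−k_2 t) = e^(−0.384×1.320) = 0.6024.
D = 50.59 × (0.6892 − 0.6024) + 3.17 × 0.6024 = 4.392 + 1.910 = 6.302 mg/L.
DO = C_s − D = 10.2 − 6.302 = 3.898 mg/L.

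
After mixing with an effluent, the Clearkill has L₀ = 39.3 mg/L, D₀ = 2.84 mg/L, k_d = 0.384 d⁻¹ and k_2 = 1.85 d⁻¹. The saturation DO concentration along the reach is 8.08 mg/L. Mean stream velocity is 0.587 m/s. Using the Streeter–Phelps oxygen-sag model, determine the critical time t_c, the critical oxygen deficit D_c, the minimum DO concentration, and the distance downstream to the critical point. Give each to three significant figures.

At the critical point dD/dt = 0, so k_d L₀ e^(−k_d t) = k_2 D. Substituting D(t) from the Streeter–Phelps equation and solving for t gives
t_c = ln[(k_2/k_d)(1 − D₀(k_2−k_d)/(k_d L₀))] / (k_2−k_d).
Here k_2−k_d = 1.466 d⁻¹ and 1 − D₀(k_2−k_d)/(k_d L₀) = 1 − 2.84×1.466/(0.384×39.3) = 0.7241, so
t_c = ln(4.818 × 0.7241) / 1.466 = 1.249 / 1.466 = 0.8523 d.
D_c = (k_d/k_2) L₀ e^(−k_d t_c) = (0.384/1.85) × 39.3 × e^(−0.384×0.8523) = 0.2076 × 39.3 × 0.7209 = 5.880 mg/L.
Minimum DO = C_s − D_c = 8.08 − 5.880 = 2.200 mg/L.
x_c = v t_c = 0.587 m/s × 0.8523 d × 86400 s/d = 43230 m ≈ 43.2 km.

t_c ≈ 0.852 d; D_c ≈ 5.88 mg/L; min DO ≈ 2.20 mg/L; x_c ≈ 43.2 km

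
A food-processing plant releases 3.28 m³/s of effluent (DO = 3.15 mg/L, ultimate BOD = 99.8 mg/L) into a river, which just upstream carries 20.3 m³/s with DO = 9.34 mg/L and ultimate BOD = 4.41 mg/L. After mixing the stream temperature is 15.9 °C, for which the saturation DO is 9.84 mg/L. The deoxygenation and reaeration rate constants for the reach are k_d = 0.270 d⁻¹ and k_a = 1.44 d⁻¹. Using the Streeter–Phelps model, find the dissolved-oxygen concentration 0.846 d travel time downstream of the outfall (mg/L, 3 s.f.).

DO ≈ 7.40 mg/L

Mixed DO = (20.3×9.34 + 3.28×3.15)/(20.3+3.28) = 199.9/23.58 = 8.479 mg/L.
Mixed L₀ = (20.3×4.41 + 3.28×99.8)/(23.58) = 416.9/23.58 = 17.68 mg/L.
Initial deficit D₀ = C_s − DO₀ = 9.84 − 8.479 = 1.361 mg/L.
D(0.846) = [0.270×17.68/(1.44−0.270)](e^(−0.270×0.846) − e^(−1.44×0.846)) + 1.361 e^(−1.44×0.846)
= 4.080 × (0.7958 − 0.2958) + 1.361 × 0.2958 = 2.443 mg/L.
DO = 9.84 − 2.443 = 7.397 mg/L.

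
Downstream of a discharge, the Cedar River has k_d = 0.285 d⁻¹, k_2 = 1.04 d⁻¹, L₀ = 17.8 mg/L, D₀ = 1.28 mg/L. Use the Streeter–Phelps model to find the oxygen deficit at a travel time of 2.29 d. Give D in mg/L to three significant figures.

D ≈ 3.00 mg/L

k_d L₀/(k_2−k_d) = 0.285×17.8/(1.04−0.285) = 5.073/0.7550 = 6.719 mg/L.
e^(−k_d t) = e^(−0.285×2.290) = 0.5207; e^(−k_2 t) = e^(−1.04×2.290) = 0.09240.
D = 6.719 × (0.5207 − 0.09240) + 1.28 × 0.09240 = 2.878 + 0.1183 = 2.996 mg/L.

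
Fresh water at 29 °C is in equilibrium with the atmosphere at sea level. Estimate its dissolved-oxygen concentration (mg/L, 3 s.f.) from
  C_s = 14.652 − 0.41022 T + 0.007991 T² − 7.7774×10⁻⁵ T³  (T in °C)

C_s ≈ 7.58 mg/L

C_s = 14.652 − 0.41022×29 + 0.007991×29² − 7.7774×10⁻⁵×29³ = 7.579 mg/L.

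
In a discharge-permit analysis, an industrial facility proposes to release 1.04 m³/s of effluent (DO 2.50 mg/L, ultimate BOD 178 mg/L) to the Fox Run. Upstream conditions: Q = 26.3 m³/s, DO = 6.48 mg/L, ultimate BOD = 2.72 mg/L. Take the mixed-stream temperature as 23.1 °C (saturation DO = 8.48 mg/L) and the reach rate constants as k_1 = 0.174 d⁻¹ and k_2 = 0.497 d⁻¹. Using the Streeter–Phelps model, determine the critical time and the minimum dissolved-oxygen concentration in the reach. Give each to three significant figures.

t_c ≈ 1.53 d; minimum DO ≈ 5.96 mg/L

Mixed DO = (26.3×6.48 + 1.04×2.50)/(26.3+1.04) = 173.0/27.34 = 6.329 mg/L.
Mixed L₀ = (26.3×2.72 + 1.04×178)/(27.34) = 256.7/27.34 = 9.388 mg/L.
Initial deficit D₀ = C_s − DO₀ = 8.48 − 6.329 = 2.151 mg/L.
t_c = (1/0.3230) ln[(0.497/0.174)(1 − 2.151×0.3230/(0.174×9.388))] = 3.096 × ln(1.641) = 1.534 d.
D_c = (0.174/0.497) × 9.388 × e^(−0.174×1.534) = 0.3501 × 9.388 × 0.7658 = 2.517 mg/L.
Minimum DO = 8.48 − 2.517 = 5.963 mg/L.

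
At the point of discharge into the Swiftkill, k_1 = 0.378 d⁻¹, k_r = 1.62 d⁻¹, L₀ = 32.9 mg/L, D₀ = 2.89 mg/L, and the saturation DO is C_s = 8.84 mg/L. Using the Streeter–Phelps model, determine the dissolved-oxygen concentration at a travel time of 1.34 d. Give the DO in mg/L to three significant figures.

k_1 L₀/(k_r−k_1) = 0.378×32.9/(1.62−0.378) = 12.44/1.242 = 10.01 mg/L.
e^(−k_1 t) = e^(−0.378×1.340) = 0.6026; e^(−k_r t) = e^(−1.62×1.340) = 0.1141.
D = 10.01 × (0.6026 − 0.1141) + 2.89 × 0.1141 = 4.891 + 0.3297 = 5.221 mg/L.
DO = C_s − D = 8.84 − 5.221 = 3.619 mg/L.

DO ≈ 3.62 mg/L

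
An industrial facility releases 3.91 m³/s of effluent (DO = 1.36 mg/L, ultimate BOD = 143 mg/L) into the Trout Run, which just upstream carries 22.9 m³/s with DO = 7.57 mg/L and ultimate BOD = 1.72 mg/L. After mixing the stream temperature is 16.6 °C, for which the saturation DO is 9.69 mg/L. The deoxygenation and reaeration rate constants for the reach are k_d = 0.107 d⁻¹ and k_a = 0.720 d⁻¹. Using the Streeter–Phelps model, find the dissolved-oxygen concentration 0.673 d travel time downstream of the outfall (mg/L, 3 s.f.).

DO ≈ 6.60 mg/L

Mixed DO = (22.9×7.57 + 3.91×1.36)/(22.9+3.91) = 178.7/26.81 = 6.664 mg/L.
Mixed L₀ = (22.9×1.72 + 3.91×143)/(26.81) = 598.5/26.81 = 22.32 mg/L.
Initial deficit D₀ = C_s − DO₀ = 9.69 − 6.664 = 3.026 mg/L.
D(0.673) = [0.107×22.32/(0.720−0.107)](e^(−0.107×0.673) − e^(−0.720×0.673)) + 3.026 e^(−0.720×0.673)
= 3.897 × (0.9305 − 0.6160) + 3.026 × 0.6160 = 3.089 mg/L.
DO = 9.69 − 3.089 = 6.601 mg/L.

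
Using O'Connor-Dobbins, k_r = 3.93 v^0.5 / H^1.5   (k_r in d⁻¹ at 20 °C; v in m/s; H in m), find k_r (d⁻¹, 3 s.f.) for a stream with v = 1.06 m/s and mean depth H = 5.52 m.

k_r ≈ 0.312 d⁻¹

k_r = 3.93 × 1.06^0.5 / 5.52^1.5 = 3.93 × 1.030 / 12.97 = 0.3120 d⁻¹.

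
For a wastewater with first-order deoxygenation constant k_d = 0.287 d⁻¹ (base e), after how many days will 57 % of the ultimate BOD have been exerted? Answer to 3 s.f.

y/L₀ = 1 − e^(−k_d t) = 0.57 ⇒ e^(−k_d t) = 0.430
t = −ln(0.430) / 0.287 = 0.8440 / 0.287 = 2.941 d.

t ≈ 2.94 d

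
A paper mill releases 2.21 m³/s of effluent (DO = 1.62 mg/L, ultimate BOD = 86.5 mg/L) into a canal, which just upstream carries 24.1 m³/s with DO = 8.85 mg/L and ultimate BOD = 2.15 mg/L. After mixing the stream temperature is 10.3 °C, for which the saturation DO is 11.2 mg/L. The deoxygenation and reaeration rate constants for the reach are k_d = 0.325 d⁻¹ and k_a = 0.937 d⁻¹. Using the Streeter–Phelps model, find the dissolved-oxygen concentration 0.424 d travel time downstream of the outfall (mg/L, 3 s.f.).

Mixed DO = (24.1×8.85 + 2.21×1.62)/(24.1+2.21) = 216.9/26.31 = 8.243 mg/L.
Mixed L₀ = (24.1×2.15 + 2.21×86.5)/(26.31) = 243.0/26.31 = 9.235 mg/L.
Initial deficit D₀ = C_s − DO₀ = 11.2 − 8.243 = 2.957 mg/L.
D(0.424) = [0.325×9.235/(0.937−0.325)](e^(−0.325×0.424) − e^(−0.937×0.424)) + 2.957 e^(−0.937×0.424)
= 4.904 × (0.8713 − 0.6721) + 2.957 × 0.6721 = 2.964 mg/L.
DO = 11.2 − 2.964 = 8.236 mg/L.

DO ≈ 8.24 mg/L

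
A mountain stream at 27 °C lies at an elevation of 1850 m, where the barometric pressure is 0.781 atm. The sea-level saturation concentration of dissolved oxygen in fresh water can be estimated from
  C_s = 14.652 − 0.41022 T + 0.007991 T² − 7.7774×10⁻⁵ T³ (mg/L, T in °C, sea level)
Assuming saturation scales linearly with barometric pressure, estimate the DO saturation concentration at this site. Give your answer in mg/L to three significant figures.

C_s ≈ 6.15 mg/L

At sea level: C_s = 14.652 − 0.41022×27 + 0.007991×27² − 7.7774×10⁻⁵×27³ = 7.871 mg/L.
Pressure correction: C_s' = 7.871 × 0.781 = 6.147 mg/L.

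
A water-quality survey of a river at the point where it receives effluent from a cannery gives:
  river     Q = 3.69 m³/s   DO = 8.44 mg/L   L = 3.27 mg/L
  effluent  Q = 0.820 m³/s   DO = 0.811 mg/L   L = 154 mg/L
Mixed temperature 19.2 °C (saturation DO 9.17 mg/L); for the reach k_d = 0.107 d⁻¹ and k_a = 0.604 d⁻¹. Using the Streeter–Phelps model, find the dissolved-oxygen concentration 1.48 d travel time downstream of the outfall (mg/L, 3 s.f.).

DO ≈ 5.37 mg/L

Mixed DO = (3.69×8.44 + 0.820×0.811)/(3.69+0.820) = 31.81/4.510 = 7.053 mg/L.
Mixed L₀ = (3.69×3.27 + 0.820×154)/(4.510) = 138.3/4.510 = 30.68 mg/L.
Initial deficit D₀ = C_s − DO₀ = 9.17 − 7.053 = 2.117 mg/L.
D(1.48) = [0.107×30.68/(0.604−0.107)](e^(−0.107×1.48) − e^(−0.604×1.48)) + 2.117 e^(−0.604×1.48)
= 6.604 × (0.8535 − 0.4090) + 2.117 × 0.4090 = 3.802 mg/L.
DO = 9.17 − 3.802 = 5.368 mg/L.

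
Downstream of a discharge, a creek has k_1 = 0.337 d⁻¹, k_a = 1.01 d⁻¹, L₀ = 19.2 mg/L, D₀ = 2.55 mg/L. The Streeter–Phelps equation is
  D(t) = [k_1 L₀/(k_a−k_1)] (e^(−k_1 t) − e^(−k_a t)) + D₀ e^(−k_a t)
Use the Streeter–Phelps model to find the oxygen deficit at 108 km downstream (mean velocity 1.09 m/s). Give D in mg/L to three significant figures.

D ≈ 4.31 mg/L

Travel time t = x/v = 108 km / (1.09 m/s) = 108000 m / 1.09 m/s = 99080 s = 1.147 d.
k_1 L₀/(k_a−k_1) = 0.337×19.2/(1.01−0.337) = 6.470/0.6730 = 9.614 mg/L.
e^(−k_1 t) = e^(−0.337×1.147) = 0.6795; e^(−k_a t) = e^(−1.01×1.147) = 0.3140.
D = 9.614 × (0.6795 − 0.3140) + 2.55 × 0.3140 = 3.513 + 0.8008 = 4.314 mg/L.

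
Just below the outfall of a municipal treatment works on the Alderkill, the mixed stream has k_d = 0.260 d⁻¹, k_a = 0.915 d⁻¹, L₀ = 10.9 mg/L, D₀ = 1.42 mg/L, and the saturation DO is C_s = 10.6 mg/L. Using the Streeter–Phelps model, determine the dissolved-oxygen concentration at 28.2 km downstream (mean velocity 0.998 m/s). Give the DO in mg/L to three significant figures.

DO ≈ 8.78 mg/L

Travel time t = x/v = 28.2 km / (0.998 m/s) = 28200 m / 0.998 m/s = 28260 s = 0.3270 d.
k_d L₀/(k_a−k_d) = 0.260×10.9/(0.915−0.260) = 2.834/0.6550 = 4.327 mg/L.
e^(−k_d t) = e^(−0.260×0.3270) = 0.9185; e^(−k_a t) = e^(−0.915×0.3270) = 0.7414.
D = 4.327 × (0.9185 − 0.7414) + 1.42 × 0.7414 = 0.7663 + 1.053 = 1.819 mg/L.
DO = C_s − D = 10.6 − 1.819 = 8.781 mg/L.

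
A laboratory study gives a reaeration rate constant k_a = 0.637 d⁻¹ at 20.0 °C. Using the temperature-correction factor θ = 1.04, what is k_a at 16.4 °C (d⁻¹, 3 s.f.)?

k_a(T₂) = k_a(T₁) · θ^(T₂−T₁) = 0.637 × 1.04^(16.4−20.0)
= 0.637 × 1.04^-3.60 = 0.637 × 0.8683 = 0.5531 d⁻¹.

k_a ≈ 0.553 d⁻¹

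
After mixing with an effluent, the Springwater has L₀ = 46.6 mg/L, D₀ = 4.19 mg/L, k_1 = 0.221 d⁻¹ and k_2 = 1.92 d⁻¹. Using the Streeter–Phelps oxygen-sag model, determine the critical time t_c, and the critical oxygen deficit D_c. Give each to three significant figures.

With k_2/k_1 = 8.688 and 1 − D₀(k_2−k_1)/(k_1 L₀) = 0.3088,
t_c = ln(8.688 × 0.3088) / (1.92 − 0.221) = ln(2.682) / 1.699 = 0.9867/1.699 = 0.5808 d.
D_c = (k_1/k_2) L₀ e^(−k_1 t_c) = (0.221/1.92) × 46.6 × e^(−0.221×0.5808) = 0.1151 × 46.6 × 0.8795 = 4.718 mg/L.

t_c ≈ 0.581 d; D_c ≈ 4.72 mg/L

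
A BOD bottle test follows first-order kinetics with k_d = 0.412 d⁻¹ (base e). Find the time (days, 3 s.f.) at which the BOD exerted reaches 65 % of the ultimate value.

y/L₀ = 1 − e^(−k_d t) = 0.65 ⇒ e^(−k_d t) = 0.350
t = −ln(0.350) / 0.412 = 1.050 / 0.412 = 2.548 d.

t ≈ 2.55 d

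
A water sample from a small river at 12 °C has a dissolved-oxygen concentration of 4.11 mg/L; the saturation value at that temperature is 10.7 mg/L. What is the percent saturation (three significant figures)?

% saturation = C/C_s × 100 = 4.11/10.7 × 100 = 38.4 %.

38.4 % saturation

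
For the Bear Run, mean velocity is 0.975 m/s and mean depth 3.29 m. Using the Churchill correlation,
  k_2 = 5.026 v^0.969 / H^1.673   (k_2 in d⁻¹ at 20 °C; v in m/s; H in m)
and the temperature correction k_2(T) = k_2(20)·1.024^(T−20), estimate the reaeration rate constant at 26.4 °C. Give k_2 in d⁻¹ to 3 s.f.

k_2 ≈ 0.778 d⁻¹

k_2(20) = 5.026 × 0.975^0.969 / 3.29^1.673 = 5.026 × 0.9758 / 7.333 = 0.6688 d⁻¹.
k_2(26.4) = 0.6688 × 1.024^(26.4−20) = 0.6688 × 1.164 = 0.7784 d⁻¹.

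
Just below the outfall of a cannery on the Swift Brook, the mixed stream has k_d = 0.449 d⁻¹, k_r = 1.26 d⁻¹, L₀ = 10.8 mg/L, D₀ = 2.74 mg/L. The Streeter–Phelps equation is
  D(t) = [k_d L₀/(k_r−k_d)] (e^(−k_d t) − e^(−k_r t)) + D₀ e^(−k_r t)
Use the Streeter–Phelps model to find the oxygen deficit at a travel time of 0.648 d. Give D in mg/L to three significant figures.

D ≈ 3.04 mg/L

k_d L₀/(k_r−k_d) = 0.449×10.8/(1.26−0.449) = 4.849/0.8110 = 5.979 mg/L.
e^(−k_d t) = e^(−0.449×0.6480) = 0.7476; e^(−k_r t) = e^(−1.26×0.6480) = 0.4420.
D = 5.979 × (0.7476 − 0.4420) + 2.74 × 0.4420 = 1.827 + 1.211 = 3.038 mg/L.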